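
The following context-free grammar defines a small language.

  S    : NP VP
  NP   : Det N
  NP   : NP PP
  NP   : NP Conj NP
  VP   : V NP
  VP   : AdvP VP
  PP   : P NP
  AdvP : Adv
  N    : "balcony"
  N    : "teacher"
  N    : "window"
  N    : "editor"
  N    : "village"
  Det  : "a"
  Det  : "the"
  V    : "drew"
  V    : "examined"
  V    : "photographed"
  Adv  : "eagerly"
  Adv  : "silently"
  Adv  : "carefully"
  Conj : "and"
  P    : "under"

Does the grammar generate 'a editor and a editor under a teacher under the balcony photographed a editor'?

Grammatical

[S [NP [NP [NP [Det a] [N editor]] [Conj and] [NP [Det a] [N editor]]] [PP [P under] [NP [NP [Det a] [N teacher]] [PP [P under] [NP [Det the] [N balcony]]]]]] [VP [V photographed] [NP [Det a] [N editor]]]]
Every word is introduced by a lexical rule and the phrasal rules combine the resulting categories into a single S.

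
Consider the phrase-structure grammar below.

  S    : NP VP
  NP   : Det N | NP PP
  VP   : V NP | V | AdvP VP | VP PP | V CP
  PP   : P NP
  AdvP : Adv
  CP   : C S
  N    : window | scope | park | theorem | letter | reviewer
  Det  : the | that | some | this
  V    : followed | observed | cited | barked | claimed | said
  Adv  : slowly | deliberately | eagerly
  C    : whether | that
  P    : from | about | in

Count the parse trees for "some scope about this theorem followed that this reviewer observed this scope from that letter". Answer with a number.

3

Two of the 3 distinct bracketings:
[S [NP [NP [Det some] [N scope]] [PP [P about] [NP [Det this] [N theorem]]]] [VP [VP [V followed] [CP [C that] [S [NP [Det this] [N reviewer]] [VP [V observed] [NP [Det this] [N scope]]]]]] [PP [P from] [NP [Det that] [N letter]]]]]
[S [NP [NP [Det some] [N scope]] [PP [P about] [NP [Det this] [N theorem]]]] [VP [V followed] [CP [C that] [S [NP [Det this] [N reviewer]] [VP [V observed] [NP [NP [Det this] [N scope]] [PP [P from] [NP [Det that] [N letter]]]]]]]]]
The difference turns on whether VP → VP PP is used at the relevant span, versus an alternative expansion of VP.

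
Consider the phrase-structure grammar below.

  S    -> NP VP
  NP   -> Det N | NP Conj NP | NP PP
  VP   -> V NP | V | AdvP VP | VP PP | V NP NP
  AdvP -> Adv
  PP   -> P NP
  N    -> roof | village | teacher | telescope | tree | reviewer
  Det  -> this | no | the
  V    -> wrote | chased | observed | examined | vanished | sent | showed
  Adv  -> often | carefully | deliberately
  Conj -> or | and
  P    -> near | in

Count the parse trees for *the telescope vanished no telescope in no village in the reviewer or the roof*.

Two of the 9 distinct bracketings:
[S [NP [Det the] [N telescope]] [VP [V vanished] [NP [NP [NP [Det no] [N telescope]] [PP [P in] [NP [NP [Det no] [N village]] [PP [P in] [NP [Det the] [N reviewer]]]]]] [Conj or] [NP [Det the] [N roof]]]]]
[S [NP [Det the] [N telescope]] [VP [V vanished] [NP [NP [NP [NP [Det no] [N telescope]] [PP [P in] [NP [Det no] [N village]]]] [PP [P in] [NP [Det the] [N reviewer]]]] [Conj or] [NP [Det the] [N roof]]]]]
The trees differ in how a recursive rule is bracketed over the same span.

9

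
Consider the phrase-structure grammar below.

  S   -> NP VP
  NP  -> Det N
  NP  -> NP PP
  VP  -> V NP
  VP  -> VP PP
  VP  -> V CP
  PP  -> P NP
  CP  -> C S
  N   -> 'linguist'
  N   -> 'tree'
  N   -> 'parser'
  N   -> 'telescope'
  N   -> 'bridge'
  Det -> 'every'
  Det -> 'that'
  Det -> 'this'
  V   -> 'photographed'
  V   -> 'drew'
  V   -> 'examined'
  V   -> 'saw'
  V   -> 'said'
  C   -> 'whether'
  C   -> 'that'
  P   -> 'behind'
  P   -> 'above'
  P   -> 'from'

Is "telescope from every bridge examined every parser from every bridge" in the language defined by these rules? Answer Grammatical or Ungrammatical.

For S → NP VP, no prefix of the string parses as an NP.

Ungrammatical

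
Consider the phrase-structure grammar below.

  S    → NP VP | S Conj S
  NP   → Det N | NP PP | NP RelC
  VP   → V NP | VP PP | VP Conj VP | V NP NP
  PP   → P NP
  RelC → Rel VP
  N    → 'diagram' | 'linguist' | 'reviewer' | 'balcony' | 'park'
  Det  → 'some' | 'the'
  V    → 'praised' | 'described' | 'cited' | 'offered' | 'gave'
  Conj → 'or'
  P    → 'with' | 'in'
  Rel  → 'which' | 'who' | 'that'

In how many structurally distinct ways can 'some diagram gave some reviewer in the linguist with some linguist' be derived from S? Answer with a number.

5

Two of the 5 distinct bracketings:
[S [NP [Det some] [N diagram]] [VP [V gave] [NP [NP [Det some] [N reviewer]] [PP [P in] [NP [NP [Det the] [N linguist]] [PP [P with] [NP [Det some] [N linguist]]]]]]]]
[S [NP [Det some] [N diagram]] [VP [V gave] [NP [NP [NP [Det some] [N reviewer]] [PP [P in] [NP [Det the] [N linguist]]]] [PP [P with] [NP [Det some] [N linguist]]]]]]
The trees differ in how a recursive rule is bracketed over the same span.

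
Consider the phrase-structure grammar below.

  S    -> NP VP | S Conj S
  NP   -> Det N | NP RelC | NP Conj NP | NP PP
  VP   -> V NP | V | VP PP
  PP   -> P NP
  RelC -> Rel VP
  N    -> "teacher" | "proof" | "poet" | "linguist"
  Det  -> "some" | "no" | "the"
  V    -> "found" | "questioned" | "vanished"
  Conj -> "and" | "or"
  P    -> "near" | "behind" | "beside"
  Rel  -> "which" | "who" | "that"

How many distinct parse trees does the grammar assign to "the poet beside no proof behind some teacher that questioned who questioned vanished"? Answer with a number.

Two of the 9 distinct bracketings:
[S [NP [NP [NP [NP [Det the] [N poet]] [PP [P beside] [NP [NP [Det no] [N proof]] [PP [P behind] [NP [Det some] [N teacher]]]]]] [RelC [Rel that] [VP [V questioned]]]] [RelC [Rel who] [VP [V questioned]]]] [VP [V vanished]]]
[S [NP [NP [NP [NP [NP [Det the] [N poet]] [PP [P beside] [NP [Det no] [N proof]]]] [PP [P behind] [NP [Det some] [N teacher]]]] [RelC [Rel that] [VP [V questioned]]]] [RelC [Rel who] [VP [V questioned]]]] [VP [V vanished]]]
The trees differ in how a recursive rule is bracketed over the same span.

9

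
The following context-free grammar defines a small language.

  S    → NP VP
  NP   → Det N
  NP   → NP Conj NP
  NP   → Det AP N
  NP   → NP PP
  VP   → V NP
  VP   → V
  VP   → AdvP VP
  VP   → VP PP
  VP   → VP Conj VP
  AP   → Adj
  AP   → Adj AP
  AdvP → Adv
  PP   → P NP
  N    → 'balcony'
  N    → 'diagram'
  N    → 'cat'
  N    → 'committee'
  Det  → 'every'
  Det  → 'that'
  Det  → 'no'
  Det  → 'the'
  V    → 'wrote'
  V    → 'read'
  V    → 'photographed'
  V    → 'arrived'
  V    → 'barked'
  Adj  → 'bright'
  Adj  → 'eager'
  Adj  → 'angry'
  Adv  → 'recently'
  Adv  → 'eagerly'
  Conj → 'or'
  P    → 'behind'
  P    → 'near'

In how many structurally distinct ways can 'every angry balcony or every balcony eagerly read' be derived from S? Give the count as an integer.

[S [NP [NP [Det every] [AP [Adj angry]] [N balcony]] [Conj or] [NP [Det every] [N balcony]]] [VP [AdvP [Adv eagerly]] [VP [V read]]]]
No rule offers an alternative attachment or grouping for any span, so this is the only derivation.

1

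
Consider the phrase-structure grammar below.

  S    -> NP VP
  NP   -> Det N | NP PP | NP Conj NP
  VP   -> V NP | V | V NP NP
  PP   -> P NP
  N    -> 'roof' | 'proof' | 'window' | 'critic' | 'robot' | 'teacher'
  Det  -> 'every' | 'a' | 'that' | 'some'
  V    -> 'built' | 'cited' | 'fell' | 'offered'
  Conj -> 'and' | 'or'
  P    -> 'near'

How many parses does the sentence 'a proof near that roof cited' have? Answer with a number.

1

[S [NP [NP [Det a] [N proof]] [PP [P near] [NP [Det that] [N roof]]]] [VP [V cited]]]
No rule offers an alternative attachment or grouping for any span, so this is the only derivation.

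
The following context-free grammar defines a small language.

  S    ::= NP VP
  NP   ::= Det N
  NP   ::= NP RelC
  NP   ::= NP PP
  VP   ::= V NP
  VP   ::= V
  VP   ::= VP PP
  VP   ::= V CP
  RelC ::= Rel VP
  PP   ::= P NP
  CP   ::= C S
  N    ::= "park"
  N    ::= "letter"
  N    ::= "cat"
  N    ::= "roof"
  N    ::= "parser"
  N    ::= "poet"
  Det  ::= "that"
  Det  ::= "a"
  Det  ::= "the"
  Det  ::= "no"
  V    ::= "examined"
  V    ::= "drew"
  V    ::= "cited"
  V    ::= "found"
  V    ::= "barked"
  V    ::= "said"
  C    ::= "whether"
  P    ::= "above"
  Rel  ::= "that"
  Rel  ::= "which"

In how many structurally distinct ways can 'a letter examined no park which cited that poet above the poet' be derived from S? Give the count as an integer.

Two of the 4 distinct bracketings:
[S [NP [Det a] [N letter]] [VP [V examined] [NP [NP [Det no] [N park]] [RelC [Rel which] [VP [V cited] [NP [NP [Det that] [N poet]] [PP [P above] [NP [Det the] [N poet]]]]]]]]]
[S [NP [Det a] [N letter]] [VP [V examined] [NP [NP [Det no] [N park]] [RelC [Rel which] [VP [VP [V cited] [NP [Det that] [N poet]]] [PP [P above] [NP [Det the] [N poet]]]]]]]]
The difference turns on whether NP → NP PP is used at the relevant span, versus an alternative expansion of NP.

4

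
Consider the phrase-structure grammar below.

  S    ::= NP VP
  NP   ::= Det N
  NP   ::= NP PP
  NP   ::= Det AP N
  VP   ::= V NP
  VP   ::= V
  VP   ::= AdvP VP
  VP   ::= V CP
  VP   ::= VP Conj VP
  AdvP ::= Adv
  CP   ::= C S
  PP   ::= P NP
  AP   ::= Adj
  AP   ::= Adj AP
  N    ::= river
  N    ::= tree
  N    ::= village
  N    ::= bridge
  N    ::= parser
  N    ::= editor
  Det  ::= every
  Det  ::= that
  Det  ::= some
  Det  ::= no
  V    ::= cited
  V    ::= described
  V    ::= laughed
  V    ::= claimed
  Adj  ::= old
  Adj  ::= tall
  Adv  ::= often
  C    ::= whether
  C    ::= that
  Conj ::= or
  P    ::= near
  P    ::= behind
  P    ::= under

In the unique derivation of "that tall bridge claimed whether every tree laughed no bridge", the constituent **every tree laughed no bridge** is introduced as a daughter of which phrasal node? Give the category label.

CP

[S [NP [Det that] [AP [Adj tall]] [N bridge]] [VP [V claimed] [CP [C whether] [S [NP [Det every] [N tree]] [VP [V laughed] [NP [Det no] [N bridge]]]]]]]
The span 'every tree laughed no bridge' is the S node built by S → NP VP.
Its mother is the CP built by CP → C S.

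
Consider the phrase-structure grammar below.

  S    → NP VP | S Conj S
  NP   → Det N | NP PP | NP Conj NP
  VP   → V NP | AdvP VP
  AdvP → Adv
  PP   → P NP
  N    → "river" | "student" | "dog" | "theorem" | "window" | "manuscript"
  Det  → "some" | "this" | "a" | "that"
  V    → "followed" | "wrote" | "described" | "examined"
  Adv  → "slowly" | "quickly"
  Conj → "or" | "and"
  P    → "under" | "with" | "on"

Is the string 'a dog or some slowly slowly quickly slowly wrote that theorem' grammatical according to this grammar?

A Det word can never sit immediately before an Adv word in any string this grammar generates, so the substring 'some slowly' rules out a derivation.

Ungrammatical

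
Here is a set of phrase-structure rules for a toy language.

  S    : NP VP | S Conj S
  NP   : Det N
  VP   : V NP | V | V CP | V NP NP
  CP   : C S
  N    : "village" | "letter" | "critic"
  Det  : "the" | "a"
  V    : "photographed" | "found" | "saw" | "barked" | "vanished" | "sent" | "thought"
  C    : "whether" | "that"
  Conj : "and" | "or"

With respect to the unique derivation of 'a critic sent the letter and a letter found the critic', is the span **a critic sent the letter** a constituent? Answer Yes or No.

[S [S [NP [Det a] [N critic]] [VP [V sent] [NP [Det the] [N letter]]]] [Conj and] [S [NP [Det a] [N letter]] [VP [V found] [NP [Det the] [N critic]]]]]
The words 'a critic sent the letter' are exhaustively dominated by a single S node (built by S → NP VP), so they form a constituent.

Yes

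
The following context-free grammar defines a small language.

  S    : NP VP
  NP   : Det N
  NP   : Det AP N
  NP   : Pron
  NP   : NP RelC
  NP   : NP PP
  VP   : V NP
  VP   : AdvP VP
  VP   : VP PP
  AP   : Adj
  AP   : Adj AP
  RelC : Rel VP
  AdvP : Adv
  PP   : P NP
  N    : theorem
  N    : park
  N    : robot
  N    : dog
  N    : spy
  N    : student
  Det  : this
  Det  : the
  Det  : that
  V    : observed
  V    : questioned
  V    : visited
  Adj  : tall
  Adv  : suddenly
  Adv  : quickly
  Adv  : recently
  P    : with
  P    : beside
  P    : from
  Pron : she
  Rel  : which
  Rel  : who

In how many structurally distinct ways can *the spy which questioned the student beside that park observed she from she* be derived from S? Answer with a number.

6

Two of the 6 distinct bracketings:
[S [NP [NP [Det the] [N spy]] [RelC [Rel which] [VP [V questioned] [NP [NP [Det the] [N student]] [PP [P beside] [NP [Det that] [N park]]]]]]] [VP [V observed] [NP [NP [Pron she]] [PP [P from] [NP [Pron she]]]]]]
[S [NP [NP [Det the] [N spy]] [RelC [Rel which] [VP [V questioned] [NP [NP [Det the] [N student]] [PP [P beside] [NP [Det that] [N park]]]]]]] [VP [VP [V observed] [NP [Pron she]]] [PP [P from] [NP [Pron she]]]]]
The difference turns on whether VP → VP PP is used at the relevant span, versus an alternative expansion of VP.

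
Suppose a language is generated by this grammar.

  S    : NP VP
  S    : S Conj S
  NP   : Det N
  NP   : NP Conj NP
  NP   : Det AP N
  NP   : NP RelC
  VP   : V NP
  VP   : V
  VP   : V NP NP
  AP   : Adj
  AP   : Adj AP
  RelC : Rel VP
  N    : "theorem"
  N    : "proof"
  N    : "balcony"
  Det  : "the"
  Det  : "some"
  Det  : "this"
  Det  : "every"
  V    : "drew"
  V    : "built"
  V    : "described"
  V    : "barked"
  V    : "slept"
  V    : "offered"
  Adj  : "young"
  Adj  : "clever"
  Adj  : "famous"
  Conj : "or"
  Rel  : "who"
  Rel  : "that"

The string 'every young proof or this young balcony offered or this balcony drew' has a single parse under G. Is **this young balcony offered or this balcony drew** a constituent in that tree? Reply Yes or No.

[S [S [NP [NP [Det every] [AP [Adj young]] [N proof]] [Conj or] [NP [Det this] [AP [Adj young]] [N balcony]]] [VP [V offered]]] [Conj or] [S [NP [Det this] [N balcony]] [VP [V drew]]]]
The smallest constituent containing 'this young balcony offered or this balcony drew' is the S spanning 'every young proof or this young balcony offered or this balcony drew'; no single node in the tree dominates exactly the given words.

No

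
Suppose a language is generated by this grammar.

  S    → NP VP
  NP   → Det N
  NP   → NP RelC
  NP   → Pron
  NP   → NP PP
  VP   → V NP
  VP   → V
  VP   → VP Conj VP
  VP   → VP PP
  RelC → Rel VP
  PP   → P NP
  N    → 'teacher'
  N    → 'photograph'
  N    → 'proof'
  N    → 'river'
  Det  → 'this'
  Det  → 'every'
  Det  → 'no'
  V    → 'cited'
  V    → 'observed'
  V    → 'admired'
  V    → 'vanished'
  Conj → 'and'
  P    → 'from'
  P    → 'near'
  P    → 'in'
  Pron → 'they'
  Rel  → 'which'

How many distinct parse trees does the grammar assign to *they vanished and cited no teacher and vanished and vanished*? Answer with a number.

Two of the 5 distinct bracketings:
[S [NP [Pron they]] [VP [VP [V vanished]] [Conj and] [VP [VP [V cited] [NP [Det no] [N teacher]]] [Conj and] [VP [VP [V vanished]] [Conj and] [VP [V vanished]]]]]]
[S [NP [Pron they]] [VP [VP [V vanished]] [Conj and] [VP [VP [VP [V cited] [NP [Det no] [N teacher]]] [Conj and] [VP [V vanished]]] [Conj and] [VP [V vanished]]]]]
The trees differ in how a recursive rule is bracketed over the same span.

5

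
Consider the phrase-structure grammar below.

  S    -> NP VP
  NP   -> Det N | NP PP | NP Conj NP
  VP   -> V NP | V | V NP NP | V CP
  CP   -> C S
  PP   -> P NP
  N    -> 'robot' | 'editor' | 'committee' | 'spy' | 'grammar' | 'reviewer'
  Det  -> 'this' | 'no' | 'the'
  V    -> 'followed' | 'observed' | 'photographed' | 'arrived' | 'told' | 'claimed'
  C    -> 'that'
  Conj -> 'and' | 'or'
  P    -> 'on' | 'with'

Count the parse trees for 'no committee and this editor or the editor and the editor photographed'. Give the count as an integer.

Two of the 5 distinct bracketings:
[S [NP [NP [Det no] [N committee]] [Conj and] [NP [NP [Det this] [N editor]] [Conj or] [NP [NP [Det the] [N editor]] [Conj and] [NP [Det the] [N editor]]]]] [VP [V photographed]]]
[S [NP [NP [Det no] [N committee]] [Conj and] [NP [NP [NP [Det this] [N editor]] [Conj or] [NP [Det the] [N editor]]] [Conj and] [NP [Det the] [N editor]]]] [VP [V photographed]]]
The trees differ in how a recursive rule is bracketed over the same span.

5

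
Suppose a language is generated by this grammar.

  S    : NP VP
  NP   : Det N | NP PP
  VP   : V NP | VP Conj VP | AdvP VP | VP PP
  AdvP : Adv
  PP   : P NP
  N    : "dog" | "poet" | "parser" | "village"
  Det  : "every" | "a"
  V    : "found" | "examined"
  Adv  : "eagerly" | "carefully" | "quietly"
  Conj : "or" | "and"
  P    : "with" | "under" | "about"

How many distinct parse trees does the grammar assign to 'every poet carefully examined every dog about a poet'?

3

Two of the 3 distinct bracketings:
[S [NP [Det every] [N poet]] [VP [AdvP [Adv carefully]] [VP [V examined] [NP [NP [Det every] [N dog]] [PP [P about] [NP [Det a] [N poet]]]]]]]
[S [NP [Det every] [N poet]] [VP [AdvP [Adv carefully]] [VP [VP [V examined] [NP [Det every] [N dog]]] [PP [P about] [NP [Det a] [N poet]]]]]]
The difference turns on whether NP → NP PP is used at the relevant span, versus an alternative expansion of NP.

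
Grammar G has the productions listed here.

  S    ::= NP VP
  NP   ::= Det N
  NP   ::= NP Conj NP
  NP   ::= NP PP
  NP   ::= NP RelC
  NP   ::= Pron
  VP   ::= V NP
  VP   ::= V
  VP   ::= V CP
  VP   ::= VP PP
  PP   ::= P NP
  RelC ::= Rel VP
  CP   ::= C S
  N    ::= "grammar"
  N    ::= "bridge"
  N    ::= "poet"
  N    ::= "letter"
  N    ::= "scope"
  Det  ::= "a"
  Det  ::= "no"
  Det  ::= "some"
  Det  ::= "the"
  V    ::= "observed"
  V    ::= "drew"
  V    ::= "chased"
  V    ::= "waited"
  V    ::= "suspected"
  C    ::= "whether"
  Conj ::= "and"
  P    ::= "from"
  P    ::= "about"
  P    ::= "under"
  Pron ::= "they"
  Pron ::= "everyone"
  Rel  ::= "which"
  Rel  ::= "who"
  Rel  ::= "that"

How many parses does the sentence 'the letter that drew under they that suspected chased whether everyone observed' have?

Two of the 4 distinct bracketings:
[S [NP [NP [NP [Det the] [N letter]] [RelC [Rel that] [VP [V drew]]]] [PP [P under] [NP [NP [Pron they]] [RelC [Rel that] [VP [V suspected]]]]]] [VP [V chased] [CP [C whether] [S [NP [Pron everyone]] [VP [V observed]]]]]]
[S [NP [NP [Det the] [N letter]] [RelC [Rel that] [VP [VP [V drew]] [PP [P under] [NP [NP [Pron they]] [RelC [Rel that] [VP [V suspected]]]]]]]] [VP [V chased] [CP [C whether] [S [NP [Pron everyone]] [VP [V observed]]]]]]
The difference turns on whether NP → NP PP is used at the relevant span, versus an alternative expansion of NP.

4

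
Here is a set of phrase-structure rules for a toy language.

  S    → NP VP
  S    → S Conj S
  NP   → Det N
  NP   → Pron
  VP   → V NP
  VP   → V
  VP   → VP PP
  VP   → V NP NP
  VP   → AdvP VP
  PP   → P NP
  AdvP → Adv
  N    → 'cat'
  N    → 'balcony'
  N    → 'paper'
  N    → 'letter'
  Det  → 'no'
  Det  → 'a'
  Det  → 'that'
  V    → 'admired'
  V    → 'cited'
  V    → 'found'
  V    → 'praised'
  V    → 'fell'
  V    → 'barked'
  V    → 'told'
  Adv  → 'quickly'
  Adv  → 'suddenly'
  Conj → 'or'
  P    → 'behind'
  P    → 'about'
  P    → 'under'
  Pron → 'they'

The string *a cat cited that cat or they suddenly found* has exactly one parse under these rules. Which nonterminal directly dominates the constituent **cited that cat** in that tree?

S

S
  S
    NP
      Det: a
      N: cat
    VP
      V: cited
      NP
        Det: that
        N: cat
  Conj: or
  S
    NP
      Pron: they
    VP
      AdvP
        Adv: suddenly
      VP
        V: found
The span 'cited that cat' is the VP node built by VP → V NP.
Its mother is the S built by S → NP VP.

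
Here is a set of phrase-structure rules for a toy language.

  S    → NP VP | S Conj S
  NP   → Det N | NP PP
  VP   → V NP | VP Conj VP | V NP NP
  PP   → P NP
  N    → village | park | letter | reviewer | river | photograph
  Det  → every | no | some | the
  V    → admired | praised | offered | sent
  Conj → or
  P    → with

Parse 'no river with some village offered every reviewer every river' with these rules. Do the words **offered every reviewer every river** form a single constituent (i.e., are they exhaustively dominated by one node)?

[S [NP [NP [Det no] [N river]] [PP [P with] [NP [Det some] [N village]]]] [VP [V offered] [NP [Det every] [N reviewer]] [NP [Det every] [N river]]]]
The words 'offered every reviewer every river' are exhaustively dominated by a single VP node (built by VP → V NP NP), so they form a constituent.

Yes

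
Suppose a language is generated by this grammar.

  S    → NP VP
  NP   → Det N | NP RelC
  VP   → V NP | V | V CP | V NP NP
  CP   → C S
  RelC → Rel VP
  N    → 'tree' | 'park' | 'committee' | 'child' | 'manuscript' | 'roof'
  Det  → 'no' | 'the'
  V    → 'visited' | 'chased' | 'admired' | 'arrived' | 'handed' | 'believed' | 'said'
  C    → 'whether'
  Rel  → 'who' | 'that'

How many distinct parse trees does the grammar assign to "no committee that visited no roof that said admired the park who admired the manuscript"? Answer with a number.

Two of the 4 distinct bracketings:
[S [NP [NP [Det no] [N committee]] [RelC [Rel that] [VP [V visited] [NP [NP [Det no] [N roof]] [RelC [Rel that] [VP [V said]]]]]]] [VP [V admired] [NP [NP [Det the] [N park]] [RelC [Rel who] [VP [V admired] [NP [Det the] [N manuscript]]]]]]]
[S [NP [NP [Det no] [N committee]] [RelC [Rel that] [VP [V visited] [NP [NP [Det no] [N roof]] [RelC [Rel that] [VP [V said]]]]]]] [VP [V admired] [NP [NP [Det the] [N park]] [RelC [Rel who] [VP [V admired]]]] [NP [Det the] [N manuscript]]]]
The difference turns on whether VP → V NP NP is used at the relevant span, versus an alternative expansion of VP.

4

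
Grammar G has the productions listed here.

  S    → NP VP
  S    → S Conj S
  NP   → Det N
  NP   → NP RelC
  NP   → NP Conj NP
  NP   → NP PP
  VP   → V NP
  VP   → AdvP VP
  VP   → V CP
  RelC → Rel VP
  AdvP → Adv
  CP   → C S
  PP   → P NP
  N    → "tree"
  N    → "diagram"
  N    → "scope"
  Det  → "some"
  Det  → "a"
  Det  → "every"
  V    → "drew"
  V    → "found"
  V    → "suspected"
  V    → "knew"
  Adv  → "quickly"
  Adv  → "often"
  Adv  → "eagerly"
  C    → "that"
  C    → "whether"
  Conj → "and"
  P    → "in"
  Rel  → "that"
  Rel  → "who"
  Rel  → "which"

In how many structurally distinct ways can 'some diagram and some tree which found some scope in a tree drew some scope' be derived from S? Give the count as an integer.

Two of the 5 distinct bracketings:
[S [NP [NP [NP [Det some] [N diagram]] [Conj and] [NP [Det some] [N tree]]] [RelC [Rel which] [VP [V found] [NP [NP [Det some] [N scope]] [PP [P in] [NP [Det a] [N tree]]]]]]] [VP [V drew] [NP [Det some] [N scope]]]]
[S [NP [NP [Det some] [N diagram]] [Conj and] [NP [NP [Det some] [N tree]] [RelC [Rel which] [VP [V found] [NP [NP [Det some] [N scope]] [PP [P in] [NP [Det a] [N tree]]]]]]]] [VP [V drew] [NP [Det some] [N scope]]]]
The trees differ in how a recursive rule is bracketed over the same span.

5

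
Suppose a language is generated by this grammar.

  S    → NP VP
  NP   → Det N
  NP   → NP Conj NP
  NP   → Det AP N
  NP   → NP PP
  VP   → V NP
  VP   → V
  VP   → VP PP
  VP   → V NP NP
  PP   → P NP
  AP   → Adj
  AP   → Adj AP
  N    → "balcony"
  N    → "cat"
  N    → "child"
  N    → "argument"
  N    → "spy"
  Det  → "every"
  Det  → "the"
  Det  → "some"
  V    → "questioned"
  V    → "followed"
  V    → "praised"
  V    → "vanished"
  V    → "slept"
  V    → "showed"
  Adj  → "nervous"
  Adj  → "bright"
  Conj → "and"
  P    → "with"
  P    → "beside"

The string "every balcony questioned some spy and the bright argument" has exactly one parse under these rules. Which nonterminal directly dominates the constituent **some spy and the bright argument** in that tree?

[S [NP [Det every] [N balcony]] [VP [V questioned] [NP [NP [Det some] [N spy]] [Conj and] [NP [Det the] [AP [Adj bright]] [N argument]]]]]
The span 'some spy and the bright argument' is the NP node built by NP → NP Conj NP.
Its mother is the VP built by VP → V NP.

VP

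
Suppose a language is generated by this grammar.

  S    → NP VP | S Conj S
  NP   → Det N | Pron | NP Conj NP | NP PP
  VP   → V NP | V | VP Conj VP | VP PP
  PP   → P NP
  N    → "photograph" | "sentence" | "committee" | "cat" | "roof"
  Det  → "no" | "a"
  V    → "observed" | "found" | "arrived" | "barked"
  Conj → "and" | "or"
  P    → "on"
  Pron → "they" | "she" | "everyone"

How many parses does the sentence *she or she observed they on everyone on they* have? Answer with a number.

5

Two of the 5 distinct bracketings:
[S [NP [NP [Pron she]] [Conj or] [NP [Pron she]]] [VP [V observed] [NP [NP [Pron they]] [PP [P on] [NP [NP [Pron everyone]] [PP [P on] [NP [Pron they]]]]]]]]
[S [NP [NP [Pron she]] [Conj or] [NP [Pron she]]] [VP [V observed] [NP [NP [NP [Pron they]] [PP [P on] [NP [Pron everyone]]]] [PP [P on] [NP [Pron they]]]]]]
The trees differ in how a recursive rule is bracketed over the same span.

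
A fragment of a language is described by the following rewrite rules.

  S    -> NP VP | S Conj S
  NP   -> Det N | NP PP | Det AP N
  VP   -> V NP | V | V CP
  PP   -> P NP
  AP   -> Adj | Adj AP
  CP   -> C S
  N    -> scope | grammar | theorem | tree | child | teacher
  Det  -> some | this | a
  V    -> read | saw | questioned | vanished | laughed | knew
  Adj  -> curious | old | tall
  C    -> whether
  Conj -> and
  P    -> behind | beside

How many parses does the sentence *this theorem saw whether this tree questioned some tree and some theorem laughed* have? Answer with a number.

2

The two bracketings:
[S [NP [Det this] [N theorem]] [VP [V saw] [CP [C whether] [S [S [NP [Det this] [N tree]] [VP [V questioned] [NP [Det some] [N tree]]]] [Conj and] [S [NP [Det some] [N theorem]] [VP [V laughed]]]]]]]
[S [S [NP [Det this] [N theorem]] [VP [V saw] [CP [C whether] [S [NP [Det this] [N tree]] [VP [V questioned] [NP [Det some] [N tree]]]]]]] [Conj and] [S [NP [Det some] [N theorem]] [VP [V laughed]]]]
The trees differ in how a recursive rule is bracketed over the same span.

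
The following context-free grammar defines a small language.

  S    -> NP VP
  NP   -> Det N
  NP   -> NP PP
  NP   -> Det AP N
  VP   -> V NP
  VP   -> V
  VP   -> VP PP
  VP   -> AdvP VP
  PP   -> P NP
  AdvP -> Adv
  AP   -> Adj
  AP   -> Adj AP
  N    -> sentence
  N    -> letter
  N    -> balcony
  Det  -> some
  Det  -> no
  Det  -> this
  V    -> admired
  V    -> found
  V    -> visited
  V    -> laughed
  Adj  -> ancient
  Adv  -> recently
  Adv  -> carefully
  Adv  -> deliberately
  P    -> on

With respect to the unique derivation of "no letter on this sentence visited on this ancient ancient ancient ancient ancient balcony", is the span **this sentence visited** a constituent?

[S [NP [NP [Det no] [N letter]] [PP [P on] [NP [Det this] [N sentence]]]] [VP [VP [V visited]] [PP [P on] [NP [Det this] [AP [Adj ancient] [AP [Adj ancient] [AP [Adj ancient] [AP [Adj ancient] [AP [Adj ancient]]]]]] [N balcony]]]]]
The smallest constituent containing 'this sentence visited' is the S spanning 'no letter on this sentence visited on this ancient ancient ancient ancient ancient balcony'; no single node in the tree dominates exactly the given words.

No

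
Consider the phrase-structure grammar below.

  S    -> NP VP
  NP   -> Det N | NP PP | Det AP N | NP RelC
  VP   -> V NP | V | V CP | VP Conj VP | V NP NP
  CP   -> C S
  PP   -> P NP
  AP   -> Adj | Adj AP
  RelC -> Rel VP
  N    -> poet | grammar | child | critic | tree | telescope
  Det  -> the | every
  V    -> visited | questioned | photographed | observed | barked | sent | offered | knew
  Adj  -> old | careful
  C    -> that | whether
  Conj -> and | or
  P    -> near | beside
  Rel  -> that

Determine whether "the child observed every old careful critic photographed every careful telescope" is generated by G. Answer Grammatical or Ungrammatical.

Ungrammatical

For S → NP VP, the only prefix that parses as NP is 'the child', but the remainder 'observed every old careful critic photographed every careful telescope' is not a VP under these rules.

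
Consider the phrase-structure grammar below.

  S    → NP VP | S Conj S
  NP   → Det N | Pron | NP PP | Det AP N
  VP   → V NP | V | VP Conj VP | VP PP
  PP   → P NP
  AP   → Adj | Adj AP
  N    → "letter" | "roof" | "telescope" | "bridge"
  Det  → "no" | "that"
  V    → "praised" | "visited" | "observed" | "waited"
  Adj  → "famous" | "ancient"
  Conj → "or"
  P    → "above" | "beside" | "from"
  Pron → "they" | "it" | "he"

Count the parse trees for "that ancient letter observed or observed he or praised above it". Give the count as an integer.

Two of the 5 distinct bracketings:
[S [NP [Det that] [AP [Adj ancient]] [N letter]] [VP [VP [V observed]] [Conj or] [VP [VP [V observed] [NP [Pron he]]] [Conj or] [VP [VP [V praised]] [PP [P above] [NP [Pron it]]]]]]]
[S [NP [Det that] [AP [Adj ancient]] [N letter]] [VP [VP [V observed]] [Conj or] [VP [VP [VP [V observed] [NP [Pron he]]] [Conj or] [VP [V praised]]] [PP [P above] [NP [Pron it]]]]]]
The trees differ in how a recursive rule is bracketed over the same span.

5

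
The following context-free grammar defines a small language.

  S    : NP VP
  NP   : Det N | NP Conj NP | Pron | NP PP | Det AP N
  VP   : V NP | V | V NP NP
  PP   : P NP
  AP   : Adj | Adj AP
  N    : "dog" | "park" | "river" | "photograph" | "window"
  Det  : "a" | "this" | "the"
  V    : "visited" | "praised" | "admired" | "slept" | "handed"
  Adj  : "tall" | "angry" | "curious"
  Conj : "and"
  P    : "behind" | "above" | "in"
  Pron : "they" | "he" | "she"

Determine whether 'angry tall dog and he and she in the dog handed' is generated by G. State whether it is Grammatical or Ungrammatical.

For S → NP VP, no prefix of the string parses as an NP.

Ungrammatical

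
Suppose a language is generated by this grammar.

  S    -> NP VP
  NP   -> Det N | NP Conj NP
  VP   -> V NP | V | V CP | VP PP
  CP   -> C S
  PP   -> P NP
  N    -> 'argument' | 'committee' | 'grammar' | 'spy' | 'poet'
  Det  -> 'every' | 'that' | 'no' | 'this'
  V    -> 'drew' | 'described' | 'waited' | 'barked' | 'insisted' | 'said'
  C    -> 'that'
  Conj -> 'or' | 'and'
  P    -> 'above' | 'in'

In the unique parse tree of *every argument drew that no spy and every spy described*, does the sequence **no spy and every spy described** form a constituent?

[S [NP [Det every] [N argument]] [VP [V drew] [CP [C that] [S [NP [NP [Det no] [N spy]] [Conj and] [NP [Det every] [N spy]]] [VP [V described]]]]]]
The words 'no spy and every spy described' are exhaustively dominated by a single S node (built by S → NP VP), so they form a constituent.

Yes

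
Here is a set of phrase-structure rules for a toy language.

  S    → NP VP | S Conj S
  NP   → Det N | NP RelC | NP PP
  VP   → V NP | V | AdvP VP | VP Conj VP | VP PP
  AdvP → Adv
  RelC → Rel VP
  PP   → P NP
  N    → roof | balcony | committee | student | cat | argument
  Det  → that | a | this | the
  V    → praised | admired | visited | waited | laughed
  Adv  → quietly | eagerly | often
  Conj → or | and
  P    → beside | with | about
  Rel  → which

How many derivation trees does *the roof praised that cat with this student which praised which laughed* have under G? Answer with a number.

4

Two of the 4 distinct bracketings:
[S [NP [Det the] [N roof]] [VP [V praised] [NP [NP [NP [NP [Det that] [N cat]] [PP [P with] [NP [Det this] [N student]]]] [RelC [Rel which] [VP [V praised]]]] [RelC [Rel which] [VP [V laughed]]]]]]
[S [NP [Det the] [N roof]] [VP [V praised] [NP [NP [NP [Det that] [N cat]] [PP [P with] [NP [NP [Det this] [N student]] [RelC [Rel which] [VP [V praised]]]]]] [RelC [Rel which] [VP [V laughed]]]]]]
The trees differ in how a recursive rule is bracketed over the same span.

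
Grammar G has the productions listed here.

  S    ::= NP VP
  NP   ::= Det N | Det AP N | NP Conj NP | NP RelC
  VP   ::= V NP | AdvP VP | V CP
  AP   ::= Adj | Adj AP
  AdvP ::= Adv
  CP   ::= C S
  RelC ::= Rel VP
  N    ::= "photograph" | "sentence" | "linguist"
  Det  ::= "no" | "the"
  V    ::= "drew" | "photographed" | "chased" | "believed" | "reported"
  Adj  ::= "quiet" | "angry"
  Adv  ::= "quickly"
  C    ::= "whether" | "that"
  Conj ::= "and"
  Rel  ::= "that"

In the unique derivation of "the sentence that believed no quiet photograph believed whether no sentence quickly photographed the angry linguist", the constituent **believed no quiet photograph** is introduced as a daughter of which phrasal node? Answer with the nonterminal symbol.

RelC

S
  NP
    NP
      Det: the
      N: sentence
    RelC
      Rel: that
      VP
        V: believed
        NP
          Det: no
          AP
            Adj: quiet
          N: photograph
  VP
    V: believed
    CP
      C: whether
      S
        NP
          Det: no
          N: sentence
        VP
          AdvP
            Adv: quickly
          VP
            V: photographed
            NP
              Det: the
              AP
                Adj: angry
              N: linguist
The span 'believed no quiet photograph' is the VP node built by VP → V NP.
Its mother is the RelC built by RelC → Rel VP.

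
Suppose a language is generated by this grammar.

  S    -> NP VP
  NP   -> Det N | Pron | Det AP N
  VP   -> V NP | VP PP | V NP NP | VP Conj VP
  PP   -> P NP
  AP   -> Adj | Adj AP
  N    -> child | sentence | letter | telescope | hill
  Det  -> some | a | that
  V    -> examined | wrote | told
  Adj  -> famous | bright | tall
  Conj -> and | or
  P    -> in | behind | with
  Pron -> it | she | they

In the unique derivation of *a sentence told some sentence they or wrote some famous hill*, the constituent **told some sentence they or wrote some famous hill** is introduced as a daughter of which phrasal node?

S
  NP
    Det: a
    N: sentence
  VP
    VP
      V: told
      NP
        Det: some
        N: sentence
      NP
        Pron: they
    Conj: or
    VP
      V: wrote
      NP
        Det: some
        AP
          Adj: famous
        N: hill
The span 'told some sentence they or wrote some famous hill' is the VP node built by VP → VP Conj VP.
Its mother is the S built by S → NP VP.

S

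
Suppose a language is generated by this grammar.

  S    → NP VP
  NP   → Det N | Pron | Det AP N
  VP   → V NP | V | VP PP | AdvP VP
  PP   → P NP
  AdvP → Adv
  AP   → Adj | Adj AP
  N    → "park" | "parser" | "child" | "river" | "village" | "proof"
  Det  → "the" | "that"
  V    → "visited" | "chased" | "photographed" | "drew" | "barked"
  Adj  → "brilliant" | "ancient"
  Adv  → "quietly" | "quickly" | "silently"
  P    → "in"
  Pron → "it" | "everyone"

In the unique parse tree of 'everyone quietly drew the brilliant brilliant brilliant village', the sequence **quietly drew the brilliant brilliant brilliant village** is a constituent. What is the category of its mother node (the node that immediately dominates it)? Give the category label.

[S [NP [Pron everyone]] [VP [AdvP [Adv quietly]] [VP [V drew] [NP [Det the] [AP [Adj brilliant] [AP [Adj brilliant] [AP [Adj brilliant]]]] [N village]]]]]
The span 'quietly drew the brilliant brilliant brilliant village' is the VP node built by VP → AdvP VP.
Its mother is the S built by S → NP VP.

S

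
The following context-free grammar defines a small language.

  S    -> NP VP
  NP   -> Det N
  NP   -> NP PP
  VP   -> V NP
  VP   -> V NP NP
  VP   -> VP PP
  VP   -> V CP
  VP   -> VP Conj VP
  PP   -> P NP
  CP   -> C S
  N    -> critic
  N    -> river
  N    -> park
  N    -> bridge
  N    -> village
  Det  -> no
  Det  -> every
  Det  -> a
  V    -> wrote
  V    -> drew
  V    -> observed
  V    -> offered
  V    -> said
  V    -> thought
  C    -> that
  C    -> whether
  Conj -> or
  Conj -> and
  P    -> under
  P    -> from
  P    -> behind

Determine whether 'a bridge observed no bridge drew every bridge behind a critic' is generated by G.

Ungrammatical

For S → NP VP, the only prefix that parses as NP is 'a bridge', but the remainder 'observed no bridge drew every bridge behind a critic' is not a VP under these rules.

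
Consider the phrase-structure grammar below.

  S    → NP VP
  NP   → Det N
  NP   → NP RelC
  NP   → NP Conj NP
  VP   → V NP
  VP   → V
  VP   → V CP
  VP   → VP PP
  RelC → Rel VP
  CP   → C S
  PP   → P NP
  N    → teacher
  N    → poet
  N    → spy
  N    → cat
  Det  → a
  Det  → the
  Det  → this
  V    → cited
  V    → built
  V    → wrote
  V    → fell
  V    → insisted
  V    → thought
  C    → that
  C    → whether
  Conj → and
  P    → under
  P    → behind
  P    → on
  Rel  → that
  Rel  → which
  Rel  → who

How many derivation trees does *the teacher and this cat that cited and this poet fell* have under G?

3

Two of the 3 distinct bracketings:
[S [NP [NP [Det the] [N teacher]] [Conj and] [NP [NP [NP [Det this] [N cat]] [RelC [Rel that] [VP [V cited]]]] [Conj and] [NP [Det this] [N poet]]]] [VP [V fell]]]
[S [NP [NP [NP [NP [Det the] [N teacher]] [Conj and] [NP [Det this] [N cat]]] [RelC [Rel that] [VP [V cited]]]] [Conj and] [NP [Det this] [N poet]]] [VP [V fell]]]
The trees differ in how a recursive rule is bracketed over the same span.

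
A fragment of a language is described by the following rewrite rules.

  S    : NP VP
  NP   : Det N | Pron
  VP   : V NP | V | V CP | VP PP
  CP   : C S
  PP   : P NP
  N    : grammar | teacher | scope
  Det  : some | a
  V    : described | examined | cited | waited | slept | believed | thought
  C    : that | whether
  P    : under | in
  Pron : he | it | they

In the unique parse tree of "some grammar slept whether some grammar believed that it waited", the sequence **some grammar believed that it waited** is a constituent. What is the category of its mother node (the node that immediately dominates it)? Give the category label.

CP

[S [NP [Det some] [N grammar]] [VP [V slept] [CP [C whether] [S [NP [Det some] [N grammar]] [VP [V believed] [CP [C that] [S [NP [Pron it]] [VP [V waited]]]]]]]]]
The span 'some grammar believed that it waited' is the S node built by S → NP VP.
Its mother is the CP built by CP → C S.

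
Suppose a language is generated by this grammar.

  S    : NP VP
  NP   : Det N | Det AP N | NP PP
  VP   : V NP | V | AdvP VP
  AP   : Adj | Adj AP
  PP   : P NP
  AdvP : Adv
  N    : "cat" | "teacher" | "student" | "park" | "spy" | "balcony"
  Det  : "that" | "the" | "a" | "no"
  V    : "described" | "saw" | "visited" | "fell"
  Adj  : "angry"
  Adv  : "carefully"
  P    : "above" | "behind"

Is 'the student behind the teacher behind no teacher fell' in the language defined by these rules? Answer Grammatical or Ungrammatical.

Grammatical

S
  NP
    NP
      Det: the
      N: student
    PP
      P: behind
      NP
        NP
          Det: the
          N: teacher
        PP
          P: behind
          NP
            Det: no
            N: teacher
  VP
    V: fell
Every word is introduced by a lexical rule and the phrasal rules combine the resulting categories into a single S.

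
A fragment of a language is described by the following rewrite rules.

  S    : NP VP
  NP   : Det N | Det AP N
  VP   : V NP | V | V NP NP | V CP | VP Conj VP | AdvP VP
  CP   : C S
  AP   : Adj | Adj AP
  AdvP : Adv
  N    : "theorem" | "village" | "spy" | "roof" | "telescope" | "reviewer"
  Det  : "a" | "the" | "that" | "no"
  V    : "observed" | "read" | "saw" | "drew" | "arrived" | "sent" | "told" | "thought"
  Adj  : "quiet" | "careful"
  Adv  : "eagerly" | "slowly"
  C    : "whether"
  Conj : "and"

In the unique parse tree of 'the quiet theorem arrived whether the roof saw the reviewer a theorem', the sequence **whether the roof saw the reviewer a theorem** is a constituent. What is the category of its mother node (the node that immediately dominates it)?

VP

[S [NP [Det the] [AP [Adj quiet]] [N theorem]] [VP [V arrived] [CP [C whether] [S [NP [Det the] [N roof]] [VP [V saw] [NP [Det the] [N reviewer]] [NP [Det a] [N theorem]]]]]]]
The span 'whether the roof saw the reviewer a theorem' is the CP node built by CP → C S.
Its mother is the VP built by VP → V CP.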